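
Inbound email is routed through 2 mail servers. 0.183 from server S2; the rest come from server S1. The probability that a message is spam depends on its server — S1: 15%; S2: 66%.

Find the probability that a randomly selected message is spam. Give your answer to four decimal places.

0.2433

P(S1) = 1 − (0.183) = 0.817.
P(S) = P(S|S1)·P(S1) + P(S|S2)·P(S2)
      = 0.15·0.817 + 0.66·0.183
      = 0.12255 + 0.12078 = 0.24333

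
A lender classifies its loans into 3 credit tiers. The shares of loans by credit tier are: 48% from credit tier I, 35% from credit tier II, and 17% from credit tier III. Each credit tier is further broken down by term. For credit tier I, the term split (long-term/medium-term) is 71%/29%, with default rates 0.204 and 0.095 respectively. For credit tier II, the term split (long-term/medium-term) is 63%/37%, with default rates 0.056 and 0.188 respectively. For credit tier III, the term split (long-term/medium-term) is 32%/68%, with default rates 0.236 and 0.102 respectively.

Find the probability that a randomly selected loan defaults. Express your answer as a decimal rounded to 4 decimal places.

P(D|I) = 0.71·0.204 + 0.29·0.095 = 0.14484 + 0.02755 = 0.17239
P(D|II) = 0.63·0.056 + 0.37·0.188 = 0.03528 + 0.06956 = 0.10484
P(D|III) = 0.32·0.236 + 0.68·0.102 = 0.07552 + 0.06936 = 0.14488
Then overall,
P(D) = 0.48·0.17239 + 0.35·0.10484 + 0.17·0.14488
      = 0.0827472 + 0.036694 + 0.0246296 = 0.1440708

0.1441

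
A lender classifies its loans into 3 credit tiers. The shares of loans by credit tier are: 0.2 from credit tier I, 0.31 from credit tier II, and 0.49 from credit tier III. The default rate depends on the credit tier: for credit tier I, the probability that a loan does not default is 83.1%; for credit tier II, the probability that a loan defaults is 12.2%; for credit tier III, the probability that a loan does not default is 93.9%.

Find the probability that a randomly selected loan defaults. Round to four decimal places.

P(D) ≈ 0.1015

P(D|I) = 1 − 0.831 = 0.169.
P(D|III) = 1 − 0.939 = 0.061.
P(D) = P(D|I)·P(I) + P(D|II)·P(II) + P(D|III)·P(III)
      = 0.169·0.2 + 0.122·0.31 + 0.061·0.49
      = 0.0338 + 0.03782 + 0.02989 = 0.10151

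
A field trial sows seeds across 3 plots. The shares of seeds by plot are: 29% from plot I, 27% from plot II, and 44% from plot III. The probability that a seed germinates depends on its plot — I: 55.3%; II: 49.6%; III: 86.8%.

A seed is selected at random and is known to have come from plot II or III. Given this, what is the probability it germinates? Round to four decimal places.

P(G|S) ≈ 0.7265

Let S = {II, III}.
P(S) = 0.27 + 0.44 = 0.71.
P(G ∩ S) = 0.496·0.27 + 0.868·0.44 = 0.13392 + 0.38192 = 0.51584.
P(G | S) = 0.51584 / 0.71 = 0.726535…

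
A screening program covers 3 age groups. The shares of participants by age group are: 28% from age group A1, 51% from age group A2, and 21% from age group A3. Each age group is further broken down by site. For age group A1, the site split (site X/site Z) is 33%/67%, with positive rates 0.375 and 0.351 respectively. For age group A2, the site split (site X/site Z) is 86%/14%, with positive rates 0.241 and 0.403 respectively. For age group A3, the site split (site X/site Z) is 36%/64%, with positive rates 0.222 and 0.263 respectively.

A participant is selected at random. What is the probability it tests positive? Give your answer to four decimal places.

P(T|A1) = 0.33·0.375 + 0.67·0.351 = 0.12375 + 0.23517 = 0.35892
P(T|A2) = 0.86·0.241 + 0.14·0.403 = 0.20726 + 0.05642 = 0.26368
P(T|A3) = 0.36·0.222 + 0.64·0.263 = 0.07992 + 0.16832 = 0.24824
By total probability over the outer partition,
P(T) = 0.28·0.35892 + 0.51·0.26368 + 0.21·0.24824
      = 0.1004976 + 0.1344768 + 0.0521304 = 0.2871048

0.2871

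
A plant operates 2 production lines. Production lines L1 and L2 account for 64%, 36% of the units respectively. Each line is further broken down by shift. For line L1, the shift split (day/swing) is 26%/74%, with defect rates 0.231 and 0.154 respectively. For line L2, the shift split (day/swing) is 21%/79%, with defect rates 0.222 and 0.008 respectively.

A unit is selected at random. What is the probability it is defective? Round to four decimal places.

P(D|L1) = 0.26·0.231 + 0.74·0.154 = 0.06006 + 0.11396 = 0.17402
P(D|L2) = 0.21·0.222 + 0.79·0.008 = 0.04662 + 0.00632 = 0.05294
By total probability over the outer partition,
P(D) = 0.64·0.17402 + 0.36·0.05294
      = 0.1113728 + 0.0190584 = 0.1304312

P(D) ≈ 0.1304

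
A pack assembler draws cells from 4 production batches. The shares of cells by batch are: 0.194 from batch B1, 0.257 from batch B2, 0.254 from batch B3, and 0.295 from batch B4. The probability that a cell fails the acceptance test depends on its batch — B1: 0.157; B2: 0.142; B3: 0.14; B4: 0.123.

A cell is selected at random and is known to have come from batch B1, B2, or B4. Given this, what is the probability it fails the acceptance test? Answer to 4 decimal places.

P(F|S) ≈ 0.1384

Let S = {B1, B2, B4}.
P(S) = 0.194 + 0.257 + 0.295 = 0.746.
P(F ∩ S) = 0.157·0.194 + 0.142·0.257 + 0.123·0.295 = 0.030458 + 0.036494 + 0.036285 = 0.103237.
P(F | S) = 0.103237 / 0.746 = 0.138387…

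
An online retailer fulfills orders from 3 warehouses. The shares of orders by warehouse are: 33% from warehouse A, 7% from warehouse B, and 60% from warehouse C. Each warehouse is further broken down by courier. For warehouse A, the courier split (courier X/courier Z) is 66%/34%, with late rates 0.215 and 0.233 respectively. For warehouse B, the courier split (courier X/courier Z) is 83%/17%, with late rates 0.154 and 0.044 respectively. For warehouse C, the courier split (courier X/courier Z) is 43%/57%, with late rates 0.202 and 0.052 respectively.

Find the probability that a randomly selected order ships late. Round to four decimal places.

P(L) ≈ 0.1523

P(L|A) = 0.66·0.215 + 0.34·0.233 = 0.1419 + 0.07922 = 0.22112
P(L|B) = 0.83·0.154 + 0.17·0.044 = 0.12782 + 0.00748 = 0.1353
P(L|C) = 0.43·0.202 + 0.57·0.052 = 0.08686 + 0.02964 = 0.1165
By total probability over the outer partition,
P(L) = 0.33·0.22112 + 0.07·0.1353 + 0.6·0.1165
      = 0.0729696 + 0.009471 + 0.0699 = 0.1523406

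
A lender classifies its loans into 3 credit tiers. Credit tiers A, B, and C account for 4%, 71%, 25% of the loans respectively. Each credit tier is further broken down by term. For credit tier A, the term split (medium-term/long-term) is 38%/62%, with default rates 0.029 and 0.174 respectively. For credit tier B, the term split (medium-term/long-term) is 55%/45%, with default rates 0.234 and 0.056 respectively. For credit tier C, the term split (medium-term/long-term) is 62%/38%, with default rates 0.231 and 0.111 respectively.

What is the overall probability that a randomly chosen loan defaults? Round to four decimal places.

P(D|A) = 0.38·0.029 + 0.62·0.174 = 0.01102 + 0.10788 = 0.1189
P(D|B) = 0.55·0.234 + 0.45·0.056 = 0.1287 + 0.0252 = 0.1539
P(D|C) = 0.62·0.231 + 0.38·0.111 = 0.14322 + 0.04218 = 0.1854
Then overall,
P(D) = 0.04·0.1189 + 0.71·0.1539 + 0.25·0.1854
      = 0.004756 + 0.109269 + 0.04635 = 0.160375

0.1604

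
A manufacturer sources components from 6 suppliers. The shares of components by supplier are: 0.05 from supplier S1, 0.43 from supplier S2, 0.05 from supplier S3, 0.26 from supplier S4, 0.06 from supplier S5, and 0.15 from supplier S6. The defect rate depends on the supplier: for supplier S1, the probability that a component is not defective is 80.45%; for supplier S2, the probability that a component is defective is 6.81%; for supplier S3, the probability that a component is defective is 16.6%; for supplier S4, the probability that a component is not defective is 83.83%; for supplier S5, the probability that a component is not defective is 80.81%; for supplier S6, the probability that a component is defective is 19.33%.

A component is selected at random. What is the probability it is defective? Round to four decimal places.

0.1299

P(D|S1) = 1 − 0.8045 = 0.1955.
P(D|S4) = 1 − 0.8383 = 0.1617.
P(D|S5) = 1 − 0.8081 = 0.1919.
P(D) = P(D|S1)·P(S1) + P(D|S2)·P(S2) + P(D|S3)·P(S3) + P(D|S4)·P(S4) + P(D|S5)·P(S5) + P(D|S6)·P(S6)
      = 0.1955·0.05 + 0.0681·0.43 + 0.166·0.05 + 0.1617·0.26 + 0.1919·0.06 + 0.1933·0.15
      = 0.009775 + 0.029283 + 0.0083 + 0.042042 + 0.011514 + 0.028995 = 0.129909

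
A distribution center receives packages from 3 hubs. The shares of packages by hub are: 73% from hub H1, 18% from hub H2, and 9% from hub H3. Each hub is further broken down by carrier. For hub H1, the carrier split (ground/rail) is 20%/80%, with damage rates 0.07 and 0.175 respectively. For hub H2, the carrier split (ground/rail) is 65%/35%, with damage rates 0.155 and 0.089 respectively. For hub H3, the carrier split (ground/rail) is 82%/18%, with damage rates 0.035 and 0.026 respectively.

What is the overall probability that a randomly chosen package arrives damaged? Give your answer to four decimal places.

0.1392

P(D|H1) = 0.2·0.07 + 0.8·0.175 = 0.014 + 0.14 = 0.154
P(D|H2) = 0.65·0.155 + 0.35·0.089 = 0.10075 + 0.03115 = 0.1319
P(D|H3) = 0.82·0.035 + 0.18·0.026 = 0.0287 + 0.00468 = 0.03338
Then overall,
P(D) = 0.73·0.154 + 0.18·0.1319 + 0.09·0.03338
      = 0.11242 + 0.023742 + 0.0030042 = 0.1391662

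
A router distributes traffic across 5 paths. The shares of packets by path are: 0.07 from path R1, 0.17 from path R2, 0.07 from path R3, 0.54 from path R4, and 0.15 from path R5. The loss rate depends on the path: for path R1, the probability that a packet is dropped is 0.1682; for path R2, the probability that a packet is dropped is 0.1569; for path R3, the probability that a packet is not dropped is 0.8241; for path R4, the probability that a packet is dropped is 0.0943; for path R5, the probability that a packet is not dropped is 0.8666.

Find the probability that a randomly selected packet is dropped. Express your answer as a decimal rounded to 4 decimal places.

P(L|R3) = 1 − 0.8241 = 0.1759.
P(L|R5) = 1 − 0.8666 = 0.1334.
P(L) = P(L|R1)·P(R1) + P(L|R2)·P(R2) + P(L|R3)·P(R3) + P(L|R4)·P(R4) + P(L|R5)·P(R5)
      = 0.1682·0.07 + 0.1569·0.17 + 0.1759·0.07 + 0.0943·0.54 + 0.1334·0.15
      = 0.011774 + 0.026673 + 0.012313 + 0.050922 + 0.02001 = 0.121692

0.1217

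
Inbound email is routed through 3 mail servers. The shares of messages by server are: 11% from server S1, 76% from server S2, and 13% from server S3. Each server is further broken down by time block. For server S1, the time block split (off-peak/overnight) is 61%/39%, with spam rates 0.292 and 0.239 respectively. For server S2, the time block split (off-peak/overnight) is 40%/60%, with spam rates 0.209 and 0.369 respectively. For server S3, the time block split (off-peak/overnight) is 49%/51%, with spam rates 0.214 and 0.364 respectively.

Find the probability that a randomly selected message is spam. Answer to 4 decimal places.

P(S|S1) = 0.61·0.292 + 0.39·0.239 = 0.17812 + 0.09321 = 0.27133
P(S|S2) = 0.4·0.209 + 0.6·0.369 = 0.0836 + 0.2214 = 0.305
P(S|S3) = 0.49·0.214 + 0.51·0.364 = 0.10486 + 0.18564 = 0.2905
By total probability over the outer partition,
P(S) = 0.11·0.27133 + 0.76·0.305 + 0.13·0.2905
      = 0.0298463 + 0.2318 + 0.037765 = 0.2994113

P(S) ≈ 0.2994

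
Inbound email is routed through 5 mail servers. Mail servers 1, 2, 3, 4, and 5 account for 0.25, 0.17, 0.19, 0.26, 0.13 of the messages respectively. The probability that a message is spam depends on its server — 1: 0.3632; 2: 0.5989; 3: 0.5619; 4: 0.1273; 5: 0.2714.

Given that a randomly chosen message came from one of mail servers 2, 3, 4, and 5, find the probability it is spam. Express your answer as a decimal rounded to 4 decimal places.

0.3693

Let J = {2, 3, 4, 5}.
P(J) = 0.17 + 0.19 + 0.26 + 0.13 = 0.75.
P(S ∩ J) = 0.5989·0.17 + 0.5619·0.19 + 0.1273·0.26 + 0.2714·0.13 = 0.101813 + 0.106761 + 0.033098 + 0.035282 = 0.276954.
P(S | J) = 0.276954 / 0.75 = 0.369272…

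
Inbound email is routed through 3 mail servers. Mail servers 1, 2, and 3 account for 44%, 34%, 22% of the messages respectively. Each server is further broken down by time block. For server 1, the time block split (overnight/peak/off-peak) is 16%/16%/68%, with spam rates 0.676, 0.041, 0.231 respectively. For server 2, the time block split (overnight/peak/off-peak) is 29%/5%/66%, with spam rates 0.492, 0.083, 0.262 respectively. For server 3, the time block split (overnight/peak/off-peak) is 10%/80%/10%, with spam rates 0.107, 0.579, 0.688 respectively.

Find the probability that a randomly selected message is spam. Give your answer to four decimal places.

P(S) ≈ 0.3477

P(S|1) = 0.16·0.676 + 0.16·0.041 + 0.68·0.231 = 0.10816 + 0.00656 + 0.15708 = 0.2718
P(S|2) = 0.29·0.492 + 0.05·0.083 + 0.66·0.262 = 0.14268 + 0.00415 + 0.17292 = 0.31975
P(S|3) = 0.1·0.107 + 0.8·0.579 + 0.1·0.688 = 0.0107 + 0.4632 + 0.0688 = 0.5427
Then overall,
P(S) = 0.44·0.2718 + 0.34·0.31975 + 0.22·0.5427
      = 0.119592 + 0.108715 + 0.119394 = 0.347701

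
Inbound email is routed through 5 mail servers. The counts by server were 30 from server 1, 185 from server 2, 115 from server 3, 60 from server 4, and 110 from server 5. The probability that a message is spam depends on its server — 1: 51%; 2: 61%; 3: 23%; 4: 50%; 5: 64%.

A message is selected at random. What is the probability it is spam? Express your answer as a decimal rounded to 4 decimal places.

0.5100

Total: 30 + 185 + 115 + 60 + 110 = 500.
P(1) = 30/500 = 0.06. P(2) = 185/500 = 0.37. P(3) = 115/500 = 0.23. P(4) = 60/500 = 0.12. P(5) = 110/500 = 0.22.
P(S) = P(S|1)·P(1) + P(S|2)·P(2) + P(S|3)·P(3) + P(S|4)·P(4) + P(S|5)·P(5)
      = 0.51·0.06 + 0.61·0.37 + 0.23·0.23 + 0.5·0.12 + 0.64·0.22
      = 0.0306 + 0.2257 + 0.0529 + 0.06 + 0.1408 = 0.51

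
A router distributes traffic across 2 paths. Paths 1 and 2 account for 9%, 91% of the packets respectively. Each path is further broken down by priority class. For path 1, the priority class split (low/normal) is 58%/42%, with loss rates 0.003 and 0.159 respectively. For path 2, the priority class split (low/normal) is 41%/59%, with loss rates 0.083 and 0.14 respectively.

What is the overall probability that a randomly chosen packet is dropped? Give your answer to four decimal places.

0.1123

P(L|1) = 0.58·0.003 + 0.42·0.159 = 0.00174 + 0.06678 = 0.06852
P(L|2) = 0.41·0.083 + 0.59·0.14 = 0.03403 + 0.0826 = 0.11663
By total probability over the outer partition,
P(L) = 0.09·0.06852 + 0.91·0.11663
      = 0.0061668 + 0.1061333 = 0.1123001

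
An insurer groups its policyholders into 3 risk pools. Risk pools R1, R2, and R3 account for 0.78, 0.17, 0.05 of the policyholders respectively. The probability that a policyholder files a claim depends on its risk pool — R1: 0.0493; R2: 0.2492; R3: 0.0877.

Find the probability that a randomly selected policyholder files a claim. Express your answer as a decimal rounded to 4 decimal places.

P(C) = P(C|R1)·P(R1) + P(C|R2)·P(R2) + P(C|R3)·P(R3)
      = 0.0493·0.78 + 0.2492·0.17 + 0.0877·0.05
      = 0.038454 + 0.042364 + 0.004385 = 0.085203

P(C) ≈ 0.0852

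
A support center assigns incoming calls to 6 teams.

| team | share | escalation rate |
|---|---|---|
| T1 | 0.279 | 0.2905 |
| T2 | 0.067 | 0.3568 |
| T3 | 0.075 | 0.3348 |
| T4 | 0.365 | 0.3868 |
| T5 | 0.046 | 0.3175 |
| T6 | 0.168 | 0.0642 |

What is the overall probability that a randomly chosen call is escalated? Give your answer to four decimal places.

P(E) ≈ 0.2966

By the law of total probability,
P(E) = P(E|T1)·P(T1) + P(E|T2)·P(T2) + P(E|T3)·P(T3) + P(E|T4)·P(T4) + P(E|T5)·P(T5) + P(E|T6)·P(T6)
      = 0.2905·0.279 + 0.3568·0.067 + 0.3348·0.075 + 0.3868·0.365 + 0.3175·0.046 + 0.0642·0.168
      = 0.0810495 + 0.0239056 + 0.02511 + 0.141182 + 0.014605 + 0.0107856 = 0.2966377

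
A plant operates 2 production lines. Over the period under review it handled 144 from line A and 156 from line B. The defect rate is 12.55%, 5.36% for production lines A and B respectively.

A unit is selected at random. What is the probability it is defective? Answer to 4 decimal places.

Total: 144 + 156 = 300.
P(A) = 144/300 = 0.48. P(B) = 156/300 = 0.52.
By the law of total probability,
P(D) = P(D|A)·P(A) + P(D|B)·P(B)
      = 0.1255·0.48 + 0.0536·0.52
      = 0.06024 + 0.027872 = 0.088112

P(D) ≈ 0.0881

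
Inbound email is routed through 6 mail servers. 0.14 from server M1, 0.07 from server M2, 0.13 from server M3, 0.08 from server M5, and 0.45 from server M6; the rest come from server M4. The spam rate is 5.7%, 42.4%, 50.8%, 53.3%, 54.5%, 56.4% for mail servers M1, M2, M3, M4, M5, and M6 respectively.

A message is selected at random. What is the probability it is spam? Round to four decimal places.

0.4704

P(M4) = 1 − (0.14 + 0.07 + 0.13 + 0.08 + 0.45) = 0.13.
P(S) = P(S|M1)·P(M1) + P(S|M2)·P(M2) + P(S|M3)·P(M3) + P(S|M4)·P(M4) + P(S|M5)·P(M5) + P(S|M6)·P(M6)
      = 0.057·0.14 + 0.424·0.07 + 0.508·0.13 + 0.533·0.13 + 0.545·0.08 + 0.564·0.45
      = 0.00798 + 0.02968 + 0.06604 + 0.06929 + 0.0436 + 0.2538 = 0.47039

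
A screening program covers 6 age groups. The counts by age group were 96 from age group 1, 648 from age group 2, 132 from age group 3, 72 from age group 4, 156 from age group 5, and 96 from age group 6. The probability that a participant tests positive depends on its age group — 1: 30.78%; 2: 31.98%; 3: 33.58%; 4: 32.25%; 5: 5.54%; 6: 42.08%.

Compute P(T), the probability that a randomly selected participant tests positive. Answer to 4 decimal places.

Total: 96 + 648 + 132 + 72 + 156 + 96 = 1200.
P(1) = 96/1200 = 0.08. P(2) = 648/1200 = 0.54. P(3) = 132/1200 = 0.11. P(4) = 72/1200 = 0.06. P(5) = 156/1200 = 0.13. P(6) = 96/1200 = 0.08.
P(T) = P(T|1)·P(1) + P(T|2)·P(2) + P(T|3)·P(3) + P(T|4)·P(4) + P(T|5)·P(5) + P(T|6)·P(6)
      = 0.3078·0.08 + 0.3198·0.54 + 0.3358·0.11 + 0.3225·0.06 + 0.0554·0.13 + 0.4208·0.08
      = 0.024624 + 0.172692 + 0.036938 + 0.01935 + 0.007202 + 0.033664 = 0.29447

0.2945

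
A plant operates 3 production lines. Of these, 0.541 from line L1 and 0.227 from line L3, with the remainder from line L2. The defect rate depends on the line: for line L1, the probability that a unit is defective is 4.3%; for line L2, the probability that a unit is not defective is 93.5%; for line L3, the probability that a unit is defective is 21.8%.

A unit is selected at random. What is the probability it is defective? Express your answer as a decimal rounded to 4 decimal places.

P(D) ≈ 0.0878

P(L2) = 1 − (0.541 + 0.227) = 0.232.
P(D|L2) = 1 − 0.935 = 0.065.
P(D) = P(D|L1)·P(L1) + P(D|L2)·P(L2) + P(D|L3)·P(L3)
      = 0.043·0.541 + 0.065·0.232 + 0.218·0.227
      = 0.023263 + 0.01508 + 0.049486 = 0.087829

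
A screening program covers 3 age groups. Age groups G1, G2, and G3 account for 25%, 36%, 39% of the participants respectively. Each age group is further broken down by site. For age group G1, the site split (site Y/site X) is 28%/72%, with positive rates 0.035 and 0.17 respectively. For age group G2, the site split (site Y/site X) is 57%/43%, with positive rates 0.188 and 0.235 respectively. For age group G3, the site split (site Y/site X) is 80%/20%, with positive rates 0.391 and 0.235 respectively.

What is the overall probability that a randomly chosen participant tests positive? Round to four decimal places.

P(T|G1) = 0.28·0.035 + 0.72·0.17 = 0.0098 + 0.1224 = 0.1322
P(T|G2) = 0.57·0.188 + 0.43·0.235 = 0.10716 + 0.10105 = 0.20821
P(T|G3) = 0.8·0.391 + 0.2·0.235 = 0.3128 + 0.047 = 0.3598
By total probability over the outer partition,
P(T) = 0.25·0.1322 + 0.36·0.20821 + 0.39·0.3598
      = 0.03305 + 0.0749556 + 0.140322 = 0.2483276

0.2483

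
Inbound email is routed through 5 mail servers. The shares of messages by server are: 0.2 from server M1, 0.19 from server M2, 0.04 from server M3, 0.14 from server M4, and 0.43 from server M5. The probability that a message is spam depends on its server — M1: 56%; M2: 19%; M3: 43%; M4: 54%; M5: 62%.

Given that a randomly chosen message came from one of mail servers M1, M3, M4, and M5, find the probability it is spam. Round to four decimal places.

P(S|J) ≈ 0.5820

Let J = {M1, M3, M4, M5}.
P(J) = 0.2 + 0.04 + 0.14 + 0.43 = 0.81.
P(S ∩ J) = 0.56·0.2 + 0.43·0.04 + 0.54·0.14 + 0.62·0.43 = 0.112 + 0.0172 + 0.0756 + 0.2666 = 0.4714.
P(S | J) = 0.4714 / 0.81 = 0.581975…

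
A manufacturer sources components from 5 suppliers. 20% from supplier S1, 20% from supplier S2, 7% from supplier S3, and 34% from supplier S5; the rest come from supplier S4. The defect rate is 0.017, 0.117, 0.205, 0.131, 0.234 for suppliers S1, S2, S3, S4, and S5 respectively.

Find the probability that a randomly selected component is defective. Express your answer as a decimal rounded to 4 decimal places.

0.1456

P(S4) = 1 − (0.2 + 0.2 + 0.07 + 0.34) = 0.19.
P(D) = P(D|S1)·P(S1) + P(D|S2)·P(S2) + P(D|S3)·P(S3) + P(D|S4)·P(S4) + P(D|S5)·P(S5)
      = 0.017·0.2 + 0.117·0.2 + 0.205·0.07 + 0.131·0.19 + 0.234·0.34
      = 0.0034 + 0.0234 + 0.01435 + 0.02489 + 0.07956 = 0.1456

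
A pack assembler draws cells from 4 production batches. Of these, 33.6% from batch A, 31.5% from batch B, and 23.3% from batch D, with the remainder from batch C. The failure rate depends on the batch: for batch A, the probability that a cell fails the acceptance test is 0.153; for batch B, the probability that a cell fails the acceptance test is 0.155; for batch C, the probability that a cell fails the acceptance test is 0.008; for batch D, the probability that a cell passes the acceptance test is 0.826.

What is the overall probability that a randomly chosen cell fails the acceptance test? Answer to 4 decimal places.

0.1417

P(C) = 1 − (0.336 + 0.315 + 0.233) = 0.116.
P(F|D) = 1 − 0.826 = 0.174.
P(F) = P(F|A)·P(A) + P(F|B)·P(B) + P(F|C)·P(C) + P(F|D)·P(D)
      = 0.153·0.336 + 0.155·0.315 + 0.008·0.116 + 0.174·0.233
      = 0.051408 + 0.048825 + 0.000928 + 0.040542 = 0.141703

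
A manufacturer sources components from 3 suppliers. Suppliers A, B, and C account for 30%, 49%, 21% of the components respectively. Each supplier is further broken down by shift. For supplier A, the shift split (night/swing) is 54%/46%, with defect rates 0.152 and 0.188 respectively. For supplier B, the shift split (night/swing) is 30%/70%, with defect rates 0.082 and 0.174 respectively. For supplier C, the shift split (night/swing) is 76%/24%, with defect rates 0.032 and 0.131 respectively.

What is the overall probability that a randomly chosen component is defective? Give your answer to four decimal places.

0.1340

P(D|A) = 0.54·0.152 + 0.46·0.188 = 0.08208 + 0.08648 = 0.16856
P(D|B) = 0.3·0.082 + 0.7·0.174 = 0.0246 + 0.1218 = 0.1464
P(D|C) = 0.76·0.032 + 0.24·0.131 = 0.02432 + 0.03144 = 0.05576
By total probability over the outer partition,
P(D) = 0.3·0.16856 + 0.49·0.1464 + 0.21·0.05576
      = 0.050568 + 0.071736 + 0.0117096 = 0.1340136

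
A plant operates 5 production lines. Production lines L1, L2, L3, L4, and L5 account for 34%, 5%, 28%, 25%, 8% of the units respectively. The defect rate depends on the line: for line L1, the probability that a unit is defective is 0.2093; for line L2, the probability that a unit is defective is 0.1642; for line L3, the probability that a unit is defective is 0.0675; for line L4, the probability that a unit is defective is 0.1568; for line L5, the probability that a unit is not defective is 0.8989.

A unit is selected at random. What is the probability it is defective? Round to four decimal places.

P(D) ≈ 0.1456

P(D|L5) = 1 − 0.8989 = 0.1011.
By the law of total probability,
P(D) = P(D|L1)·P(L1) + P(D|L2)·P(L2) + P(D|L3)·P(L3) + P(D|L4)·P(L4) + P(D|L5)·P(L5)
      = 0.2093·0.34 + 0.1642·0.05 + 0.0675·0.28 + 0.1568·0.25 + 0.1011·0.08
      = 0.071162 + 0.00821 + 0.0189 + 0.0392 + 0.008088 = 0.14556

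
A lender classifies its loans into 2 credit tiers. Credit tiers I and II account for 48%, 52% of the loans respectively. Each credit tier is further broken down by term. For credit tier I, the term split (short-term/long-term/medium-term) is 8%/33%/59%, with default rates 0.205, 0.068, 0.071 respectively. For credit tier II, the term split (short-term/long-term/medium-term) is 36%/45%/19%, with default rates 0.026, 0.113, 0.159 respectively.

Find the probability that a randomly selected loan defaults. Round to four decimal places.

0.0858

P(D|I) = 0.08·0.205 + 0.33·0.068 + 0.59·0.071 = 0.0164 + 0.02244 + 0.04189 = 0.08073
P(D|II) = 0.36·0.026 + 0.45·0.113 + 0.19·0.159 = 0.00936 + 0.05085 + 0.03021 = 0.09042
By total probability over the outer partition,
P(D) = 0.48·0.08073 + 0.52·0.09042
      = 0.0387504 + 0.0470184 = 0.0857688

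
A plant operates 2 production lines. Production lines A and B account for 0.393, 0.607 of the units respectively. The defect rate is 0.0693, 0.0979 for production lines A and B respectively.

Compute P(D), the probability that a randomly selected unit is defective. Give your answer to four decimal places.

P(D) ≈ 0.0867

P(D) = P(D|A)·P(A) + P(D|B)·P(B)
      = 0.0693·0.393 + 0.0979·0.607
      = 0.0272349 + 0.0594253 = 0.0866602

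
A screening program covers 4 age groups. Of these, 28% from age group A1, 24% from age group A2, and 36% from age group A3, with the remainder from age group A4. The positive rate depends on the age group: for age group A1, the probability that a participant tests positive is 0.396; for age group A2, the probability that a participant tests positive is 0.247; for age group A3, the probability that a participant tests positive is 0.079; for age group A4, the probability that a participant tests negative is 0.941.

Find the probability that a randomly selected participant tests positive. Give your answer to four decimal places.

P(A4) = 1 − (0.28 + 0.24 + 0.36) = 0.12.
P(T|A4) = 1 − 0.941 = 0.059.
P(T) = P(T|A1)·P(A1) + P(T|A2)·P(A2) + P(T|A3)·P(A3) + P(T|A4)·P(A4)
      = 0.396·0.28 + 0.247·0.24 + 0.079·0.36 + 0.059·0.12
      = 0.11088 + 0.05928 + 0.02844 + 0.00708 = 0.20568

P(T) ≈ 0.2057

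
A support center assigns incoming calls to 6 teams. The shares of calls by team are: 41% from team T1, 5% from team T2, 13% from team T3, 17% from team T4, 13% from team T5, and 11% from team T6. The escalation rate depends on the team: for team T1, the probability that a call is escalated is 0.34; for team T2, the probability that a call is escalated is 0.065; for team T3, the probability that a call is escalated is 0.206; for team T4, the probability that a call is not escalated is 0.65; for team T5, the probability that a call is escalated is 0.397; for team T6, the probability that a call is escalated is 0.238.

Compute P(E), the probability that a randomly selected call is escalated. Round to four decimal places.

P(E|T4) = 1 − 0.65 = 0.35.
By the law of total probability,
P(E) = P(E|T1)·P(T1) + P(E|T2)·P(T2) + P(E|T3)·P(T3) + P(E|T4)·P(T4) + P(E|T5)·P(T5) + P(E|T6)·P(T6)
      = 0.34·0.41 + 0.065·0.05 + 0.206·0.13 + 0.35·0.17 + 0.397·0.13 + 0.238·0.11
      = 0.1394 + 0.00325 + 0.02678 + 0.0595 + 0.05161 + 0.02618 = 0.30672

P(E) ≈ 0.3067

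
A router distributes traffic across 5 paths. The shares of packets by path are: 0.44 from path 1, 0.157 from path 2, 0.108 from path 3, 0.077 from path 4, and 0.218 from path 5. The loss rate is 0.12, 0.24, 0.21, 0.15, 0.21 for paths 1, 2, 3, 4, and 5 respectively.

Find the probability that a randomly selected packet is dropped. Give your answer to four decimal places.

P(L) ≈ 0.1705

P(L) = P(L|1)·P(1) + P(L|2)·P(2) + P(L|3)·P(3) + P(L|4)·P(4) + P(L|5)·P(5)
      = 0.12·0.44 + 0.24·0.157 + 0.21·0.108 + 0.15·0.077 + 0.21·0.218
      = 0.0528 + 0.03768 + 0.02268 + 0.01155 + 0.04578 = 0.17049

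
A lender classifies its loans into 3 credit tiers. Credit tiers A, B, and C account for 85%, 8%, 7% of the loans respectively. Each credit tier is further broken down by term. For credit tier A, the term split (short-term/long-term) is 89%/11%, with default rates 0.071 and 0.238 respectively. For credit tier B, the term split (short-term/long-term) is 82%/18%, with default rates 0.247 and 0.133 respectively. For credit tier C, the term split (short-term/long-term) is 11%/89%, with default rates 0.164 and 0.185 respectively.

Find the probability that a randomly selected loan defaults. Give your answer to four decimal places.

P(D) ≈ 0.1069

P(D|A) = 0.89·0.071 + 0.11·0.238 = 0.06319 + 0.02618 = 0.08937
P(D|B) = 0.82·0.247 + 0.18·0.133 = 0.20254 + 0.02394 = 0.22648
P(D|C) = 0.11·0.164 + 0.89·0.185 = 0.01804 + 0.16465 = 0.18269
By total probability over the outer partition,
P(D) = 0.85·0.08937 + 0.08·0.22648 + 0.07·0.18269
      = 0.0759645 + 0.0181184 + 0.0127883 = 0.1068712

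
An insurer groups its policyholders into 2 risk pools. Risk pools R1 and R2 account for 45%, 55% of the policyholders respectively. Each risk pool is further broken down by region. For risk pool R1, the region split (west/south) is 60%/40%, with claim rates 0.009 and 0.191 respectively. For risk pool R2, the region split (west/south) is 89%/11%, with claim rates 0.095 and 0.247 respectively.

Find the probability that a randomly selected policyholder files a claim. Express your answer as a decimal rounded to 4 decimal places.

P(C|R1) = 0.6·0.009 + 0.4·0.191 = 0.0054 + 0.0764 = 0.0818
P(C|R2) = 0.89·0.095 + 0.11·0.247 = 0.08455 + 0.02717 = 0.11172
By total probability over the outer partition,
P(C) = 0.45·0.0818 + 0.55·0.11172
      = 0.03681 + 0.061446 = 0.098256

P(C) ≈ 0.0983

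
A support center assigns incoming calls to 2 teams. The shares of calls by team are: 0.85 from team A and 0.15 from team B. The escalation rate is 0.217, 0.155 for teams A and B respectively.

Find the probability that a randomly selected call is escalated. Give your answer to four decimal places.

P(E) ≈ 0.2077

Summing over the partition,
P(E) = P(E|A)·P(A) + P(E|B)·P(B)
      = 0.217·0.85 + 0.155·0.15
      = 0.18445 + 0.02325 = 0.2077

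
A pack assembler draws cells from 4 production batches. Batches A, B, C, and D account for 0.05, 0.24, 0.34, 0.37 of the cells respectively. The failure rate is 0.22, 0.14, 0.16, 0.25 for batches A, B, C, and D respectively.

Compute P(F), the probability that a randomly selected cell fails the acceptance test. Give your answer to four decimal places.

P(F) = P(F|A)·P(A) + P(F|B)·P(B) + P(F|C)·P(C) + P(F|D)·P(D)
      = 0.22·0.05 + 0.14·0.24 + 0.16·0.34 + 0.25·0.37
      = 0.011 + 0.0336 + 0.0544 + 0.0925 = 0.1915

0.1915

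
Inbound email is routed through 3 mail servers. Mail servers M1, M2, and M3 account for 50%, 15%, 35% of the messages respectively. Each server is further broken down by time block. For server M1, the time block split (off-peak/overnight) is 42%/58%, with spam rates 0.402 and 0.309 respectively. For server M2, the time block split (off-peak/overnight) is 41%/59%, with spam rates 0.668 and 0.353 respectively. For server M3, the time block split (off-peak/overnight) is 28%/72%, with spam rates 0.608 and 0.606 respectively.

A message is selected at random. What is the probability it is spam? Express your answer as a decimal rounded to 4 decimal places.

P(S|M1) = 0.42·0.402 + 0.58·0.309 = 0.16884 + 0.17922 = 0.34806
P(S|M2) = 0.41·0.668 + 0.59·0.353 = 0.27388 + 0.20827 = 0.48215
P(S|M3) = 0.28·0.608 + 0.72·0.606 = 0.17024 + 0.43632 = 0.60656
Then overall,
P(S) = 0.5·0.34806 + 0.15·0.48215 + 0.35·0.60656
      = 0.17403 + 0.0723225 + 0.212296 = 0.4586485

P(S) ≈ 0.4586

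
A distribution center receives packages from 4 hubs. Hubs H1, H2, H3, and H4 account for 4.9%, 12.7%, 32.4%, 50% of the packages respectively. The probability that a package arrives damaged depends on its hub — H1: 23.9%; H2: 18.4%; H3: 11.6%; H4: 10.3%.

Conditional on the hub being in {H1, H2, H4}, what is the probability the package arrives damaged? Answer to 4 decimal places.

0.1281

Let S = {H1, H2, H4}.
P(S) = 0.049 + 0.127 + 0.5 = 0.676.
P(D ∩ S) = 0.239·0.049 + 0.184·0.127 + 0.103·0.5 = 0.011711 + 0.023368 + 0.0515 = 0.086579.
P(D | S) = 0.086579 / 0.676 = 0.128075…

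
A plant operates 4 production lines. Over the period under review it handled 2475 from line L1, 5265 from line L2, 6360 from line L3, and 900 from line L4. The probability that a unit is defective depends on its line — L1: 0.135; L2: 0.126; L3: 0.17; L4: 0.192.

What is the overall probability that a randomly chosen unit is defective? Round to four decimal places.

Total: 2475 + 5265 + 6360 + 900 = 15000.
P(L1) = 2475/15000 = 0.165. P(L2) = 5265/15000 = 0.351. P(L3) = 6360/15000 = 0.424. P(L4) = 900/15000 = 0.06.
P(D) = P(D|L1)·P(L1) + P(D|L2)·P(L2) + P(D|L3)·P(L3) + P(D|L4)·P(L4)
      = 0.135·0.165 + 0.126·0.351 + 0.17·0.424 + 0.192·0.06
      = 0.022275 + 0.044226 + 0.07208 + 0.01152 = 0.150101

P(D) ≈ 0.1501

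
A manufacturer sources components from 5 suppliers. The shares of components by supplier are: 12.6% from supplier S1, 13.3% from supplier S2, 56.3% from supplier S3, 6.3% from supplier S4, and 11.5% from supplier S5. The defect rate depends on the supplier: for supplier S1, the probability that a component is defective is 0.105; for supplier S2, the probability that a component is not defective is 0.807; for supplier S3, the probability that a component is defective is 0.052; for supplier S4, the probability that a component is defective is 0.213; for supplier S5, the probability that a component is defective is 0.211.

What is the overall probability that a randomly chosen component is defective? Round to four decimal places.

P(D|S2) = 1 − 0.807 = 0.193.
P(D) = P(D|S1)·P(S1) + P(D|S2)·P(S2) + P(D|S3)·P(S3) + P(D|S4)·P(S4) + P(D|S5)·P(S5)
      = 0.105·0.126 + 0.193·0.133 + 0.052·0.563 + 0.213·0.063 + 0.211·0.115
      = 0.01323 + 0.025669 + 0.029276 + 0.013419 + 0.024265 = 0.105859

0.1059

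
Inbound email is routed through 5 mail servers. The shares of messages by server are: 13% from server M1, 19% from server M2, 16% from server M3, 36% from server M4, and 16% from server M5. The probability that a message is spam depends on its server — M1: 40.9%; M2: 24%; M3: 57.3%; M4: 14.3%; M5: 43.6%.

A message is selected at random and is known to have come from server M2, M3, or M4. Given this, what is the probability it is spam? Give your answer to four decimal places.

0.2659

Let J = {M2, M3, M4}.
P(J) = 0.19 + 0.16 + 0.36 = 0.71.
P(S ∩ J) = 0.24·0.19 + 0.573·0.16 + 0.143·0.36 = 0.0456 + 0.09168 + 0.05148 = 0.18876.
P(S | J) = 0.18876 / 0.71 = 0.265859…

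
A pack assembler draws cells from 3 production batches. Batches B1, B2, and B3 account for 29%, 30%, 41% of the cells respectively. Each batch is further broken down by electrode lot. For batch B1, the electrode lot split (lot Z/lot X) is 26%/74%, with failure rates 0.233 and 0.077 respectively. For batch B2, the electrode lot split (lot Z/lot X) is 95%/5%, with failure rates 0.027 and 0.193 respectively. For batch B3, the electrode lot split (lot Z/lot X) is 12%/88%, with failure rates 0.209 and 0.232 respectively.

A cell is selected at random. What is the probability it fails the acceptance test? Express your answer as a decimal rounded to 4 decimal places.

P(F|B1) = 0.26·0.233 + 0.74·0.077 = 0.06058 + 0.05698 = 0.11756
P(F|B2) = 0.95·0.027 + 0.05·0.193 = 0.02565 + 0.00965 = 0.0353
P(F|B3) = 0.12·0.209 + 0.88·0.232 = 0.02508 + 0.20416 = 0.22924
By total probability over the outer partition,
P(F) = 0.29·0.11756 + 0.3·0.0353 + 0.41·0.22924
      = 0.0340924 + 0.01059 + 0.0939884 = 0.1386708

0.1387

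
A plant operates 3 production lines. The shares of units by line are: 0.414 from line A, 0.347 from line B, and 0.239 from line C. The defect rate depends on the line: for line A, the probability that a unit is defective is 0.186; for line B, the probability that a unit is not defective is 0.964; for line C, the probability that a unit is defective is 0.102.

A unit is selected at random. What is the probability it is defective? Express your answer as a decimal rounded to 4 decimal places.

P(D|B) = 1 − 0.964 = 0.036.
By the law of total probability,
P(D) = P(D|A)·P(A) + P(D|B)·P(B) + P(D|C)·P(C)
      = 0.186·0.414 + 0.036·0.347 + 0.102·0.239
      = 0.077004 + 0.012492 + 0.024378 = 0.113874

0.1139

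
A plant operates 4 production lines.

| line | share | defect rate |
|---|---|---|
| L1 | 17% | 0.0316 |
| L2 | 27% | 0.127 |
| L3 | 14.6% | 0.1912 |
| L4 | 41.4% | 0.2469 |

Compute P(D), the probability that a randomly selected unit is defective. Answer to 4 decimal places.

0.1698

P(D) = P(D|L1)·P(L1) + P(D|L2)·P(L2) + P(D|L3)·P(L3) + P(D|L4)·P(L4)
      = 0.0316·0.17 + 0.127·0.27 + 0.1912·0.146 + 0.2469·0.414
      = 0.005372 + 0.03429 + 0.0279152 + 0.1022166 = 0.1697938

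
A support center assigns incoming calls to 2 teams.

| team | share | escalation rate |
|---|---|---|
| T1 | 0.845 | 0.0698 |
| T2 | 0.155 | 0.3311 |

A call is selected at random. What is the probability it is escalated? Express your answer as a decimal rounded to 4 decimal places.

P(E) = P(E|T1)·P(T1) + P(E|T2)·P(T2)
      = 0.0698·0.845 + 0.3311·0.155
      = 0.058981 + 0.0513205 = 0.1103015

0.1103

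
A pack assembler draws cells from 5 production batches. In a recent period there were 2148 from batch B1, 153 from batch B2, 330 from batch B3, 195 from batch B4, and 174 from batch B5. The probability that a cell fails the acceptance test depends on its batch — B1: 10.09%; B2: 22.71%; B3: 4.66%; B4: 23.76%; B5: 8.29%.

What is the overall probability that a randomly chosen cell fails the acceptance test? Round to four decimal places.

P(F) ≈ 0.1092

Total: 2148 + 153 + 330 + 195 + 174 = 3000.
P(B1) = 2148/3000 = 0.716. P(B2) = 153/3000 = 0.051. P(B3) = 330/3000 = 0.11. P(B4) = 195/3000 = 0.065. P(B5) = 174/3000 = 0.058.
P(F) = P(F|B1)·P(B1) + P(F|B2)·P(B2) + P(F|B3)·P(B3) + P(F|B4)·P(B4) + P(F|B5)·P(B5)
      = 0.1009·0.716 + 0.2271·0.051 + 0.0466·0.11 + 0.2376·0.065 + 0.0829·0.058
      = 0.0722444 + 0.0115821 + 0.005126 + 0.015444 + 0.0048082 = 0.1092047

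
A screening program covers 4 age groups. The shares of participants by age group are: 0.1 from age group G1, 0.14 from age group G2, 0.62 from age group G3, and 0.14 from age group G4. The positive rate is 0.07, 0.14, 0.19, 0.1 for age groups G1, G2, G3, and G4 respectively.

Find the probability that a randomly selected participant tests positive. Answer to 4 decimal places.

0.1584

Summing over the partition,
P(T) = P(T|G1)·P(G1) + P(T|G2)·P(G2) + P(T|G3)·P(G3) + P(T|G4)·P(G4)
      = 0.07·0.1 + 0.14·0.14 + 0.19·0.62 + 0.1·0.14
      = 0.007 + 0.0196 + 0.1178 + 0.014 = 0.1584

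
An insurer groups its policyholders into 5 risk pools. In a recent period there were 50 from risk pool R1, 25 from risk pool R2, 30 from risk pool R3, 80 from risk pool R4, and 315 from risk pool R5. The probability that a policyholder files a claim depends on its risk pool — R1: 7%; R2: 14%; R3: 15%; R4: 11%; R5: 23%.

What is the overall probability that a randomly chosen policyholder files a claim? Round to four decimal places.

P(C) ≈ 0.1855

Total: 50 + 25 + 30 + 80 + 315 = 500.
P(R1) = 50/500 = 0.1. P(R2) = 25/500 = 0.05. P(R3) = 30/500 = 0.06. P(R4) = 80/500 = 0.16. P(R5) = 315/500 = 0.63.
P(C) = P(C|R1)·P(R1) + P(C|R2)·P(R2) + P(C|R3)·P(R3) + P(C|R4)·P(R4) + P(C|R5)·P(R5)
      = 0.07·0.1 + 0.14·0.05 + 0.15·0.06 + 0.11·0.16 + 0.23·0.63
      = 0.007 + 0.007 + 0.009 + 0.0176 + 0.1449 = 0.1855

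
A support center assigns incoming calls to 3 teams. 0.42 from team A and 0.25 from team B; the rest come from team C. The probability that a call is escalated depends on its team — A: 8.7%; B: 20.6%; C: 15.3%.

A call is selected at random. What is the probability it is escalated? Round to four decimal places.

P(E) ≈ 0.1385

P(C) = 1 − (0.42 + 0.25) = 0.33.
Summing over the partition,
P(E) = P(E|A)·P(A) + P(E|B)·P(B) + P(E|C)·P(C)
      = 0.087·0.42 + 0.206·0.25 + 0.153·0.33
      = 0.03654 + 0.0515 + 0.05049 = 0.13853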